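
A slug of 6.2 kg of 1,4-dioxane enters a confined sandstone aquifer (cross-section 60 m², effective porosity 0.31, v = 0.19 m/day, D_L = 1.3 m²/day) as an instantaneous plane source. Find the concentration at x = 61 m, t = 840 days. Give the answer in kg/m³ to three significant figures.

For an instantaneous plane source, C(x,t) = M/(n_e·A·√(4πDt)) · exp(−(x−vt)²/(4Dt)), with n_e·A the pore (flow) area.
Plume center vt = 0.19 × 840 = 159.6 m, so the well at 61 m is 98.6 m upgradient of the peak.
√(4πDt) = 117.1 m, giving peak height M/(n_e·A·√(4πDt)) = 6.2/(0.31 × 60 × 117.1) = 0.002847 kg/m³.
(x−vt)²/(4Dt) = (-98.6)²/(4 × 1.3 × 840) = 2.226; exp(−2.226) = 0.1080.
C = 0.002847 × 0.1080 = 0.000307 kg/m³.

0.000307 kg/m³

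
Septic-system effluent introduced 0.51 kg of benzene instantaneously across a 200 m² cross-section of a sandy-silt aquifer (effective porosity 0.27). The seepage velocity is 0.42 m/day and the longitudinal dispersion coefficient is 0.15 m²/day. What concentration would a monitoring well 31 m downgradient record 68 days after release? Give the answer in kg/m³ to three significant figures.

For an instantaneous plane source, C(x,t) = M/(n_e·A·√(4πDt)) · exp(−(x−vt)²/(4Dt)), with n_e·A the pore (flow) area.
Plume center vt = 0.42 × 68 = 28.56 m, so the well at 31 m is 2.44 m downgradient of the peak.
√(4πDt) = 11.32 m, giving peak height M/(n_e·A·√(4πDt)) = 0.51/(0.27 × 200 × 11.32) = 0.0008343 kg/m³.
(x−vt)²/(4Dt) = (2.44)²/(4 × 0.15 × 68) = 0.1459; exp(−0.1459) = 0.8642.
C = 0.0008343 × 0.8642 = 0.000721 kg/m³.

0.000721 kg/m³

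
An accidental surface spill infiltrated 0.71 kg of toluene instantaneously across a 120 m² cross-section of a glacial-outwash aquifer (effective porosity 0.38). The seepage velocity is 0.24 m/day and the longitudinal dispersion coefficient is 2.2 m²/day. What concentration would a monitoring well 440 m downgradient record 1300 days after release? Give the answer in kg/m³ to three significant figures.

1.96e-05 kg/m³

For an instantaneous plane source, C(x,t) = M/(n_e·A·√(4πDt)) · exp(−(x−vt)²/(4Dt)), with n_e·A the pore (flow) area.
Plume center vt = 0.24 × 1300 = 312 m, so the well at 440 m is 128 m downgradient of the peak.
√(4πDt) = 189.6 m, giving peak height M/(n_e·A·√(4πDt)) = 0.71/(0.38 × 120 × 189.6) = 8.212e-05 kg/m³.
(x−vt)²/(4Dt) = (128)²/(4 × 2.2 × 1300) = 1.432; exp(−1.432) = 0.2388.
C = 8.212e-05 × 0.2388 = 1.96e-05 kg/m³.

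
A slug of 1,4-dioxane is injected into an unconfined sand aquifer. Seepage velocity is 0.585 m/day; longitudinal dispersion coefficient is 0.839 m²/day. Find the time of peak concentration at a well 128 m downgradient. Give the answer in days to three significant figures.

216 days

For the 1D instantaneous-source solution, setting ∂C/∂t = 0 at fixed x gives v²t² + 2Dt − x² = 0, so t = (√(D² + v²x²) − D)/v².
√(D² + v²x²) = √(0.839² + 0.585² × 128²) = 74.88; v² = 0.342225.
t = (74.88 − 0.839)/0.342225 = 216 days (vs. the pure-advection estimate x/v = 219 d).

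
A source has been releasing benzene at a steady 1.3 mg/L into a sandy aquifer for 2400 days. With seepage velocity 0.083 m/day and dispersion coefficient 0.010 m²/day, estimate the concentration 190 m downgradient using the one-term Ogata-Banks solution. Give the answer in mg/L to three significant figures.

For a continuous step input, C/C₀ ≈ ½·erfc((x−vt)/(2√(Dt))).
vt = 0.083 × 2400 = 199.2 m and 2√(Dt) = 2√(0.010 × 2400) = 9.798 m.
Argument (x−vt)/(2√(Dt)) = (190 − 199.2)/9.798 = -0.9390; ½·erfc(-0.9390) = 0.9079.
C = 1.3 × 0.9079 = 1.18 mg/L.

1.18 mg/L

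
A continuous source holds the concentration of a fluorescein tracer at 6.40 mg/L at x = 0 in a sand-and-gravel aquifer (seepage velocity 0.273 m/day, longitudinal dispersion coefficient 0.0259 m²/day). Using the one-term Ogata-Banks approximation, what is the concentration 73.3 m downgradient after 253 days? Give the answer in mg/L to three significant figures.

0.776 mg/L

For a continuous step input, C/C₀ ≈ ½·erfc((x−vt)/(2√(Dt))).
vt = 0.273 × 253 = 69.069 m and 2√(Dt) = 2√(0.0259 × 253) = 5.120 m.
Argument (x−vt)/(2√(Dt)) = (73.3 − 69.069)/5.120 = 0.8264; ½·erfc(0.8264) = 0.1213.
C = 6.40 × 0.1213 = 0.776 mg/L.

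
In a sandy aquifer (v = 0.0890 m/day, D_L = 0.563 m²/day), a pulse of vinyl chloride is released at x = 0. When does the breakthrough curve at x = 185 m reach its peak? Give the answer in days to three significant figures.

For the 1D instantaneous-source solution, setting ∂C/∂t = 0 at fixed x gives v²t² + 2Dt − x² = 0, so t = (√(D² + v²x²) − D)/v².
√(D² + v²x²) = √(0.563² + 0.0890² × 185²) = 16.47; v² = 0.007921.
t = (16.47 − 0.563)/0.007921 = 2010 days (vs. the pure-advection estimate x/v = 2080 d).

2010 days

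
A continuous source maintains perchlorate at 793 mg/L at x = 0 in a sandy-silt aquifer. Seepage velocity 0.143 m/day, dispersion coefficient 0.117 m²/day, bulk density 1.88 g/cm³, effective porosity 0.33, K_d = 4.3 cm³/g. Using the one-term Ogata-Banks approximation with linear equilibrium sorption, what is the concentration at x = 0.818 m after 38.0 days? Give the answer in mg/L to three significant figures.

Retardation factor R = 1 + ρ_b·K_d/n = 1 + 1.88 × 4.3/0.33 = 25.50.
Sorption retards both mechanisms: v_R = v/R = 0.005608 m/day, D_R = D/R = 0.004588 m²/day.
v_R·t = 0.005608 × 38.0 = 0.213104 m; 2√(D_R t) = 0.8351 m; argument = (0.818 − 0.213104)/0.8351 = 0.7243.
C = C₀ × ½·erfc(0.7243) = 793 × 0.1528 = 121 mg/L.

121 mg/L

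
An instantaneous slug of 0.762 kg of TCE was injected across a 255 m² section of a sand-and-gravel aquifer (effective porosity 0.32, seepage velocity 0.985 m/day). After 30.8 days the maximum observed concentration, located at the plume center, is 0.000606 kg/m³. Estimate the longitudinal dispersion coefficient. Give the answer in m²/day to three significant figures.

At the plume center C_max = M/(n_e·A·√(4πDt)), so D = M²/(4πt·(n_e·A·C_max)²).
n_e·A·C_max = 0.32 × 255 × 0.000606 = 0.04945 kg/m.
D = 0.762²/(4π × 30.8 × 0.04945²) = 0.614 m²/day.

0.614 m²/day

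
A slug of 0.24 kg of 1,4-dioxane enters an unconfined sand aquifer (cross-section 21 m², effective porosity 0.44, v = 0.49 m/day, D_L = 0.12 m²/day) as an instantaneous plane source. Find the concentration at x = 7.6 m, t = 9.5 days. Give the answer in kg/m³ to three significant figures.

For an instantaneous plane source, C(x,t) = M/(n_e·A·√(4πDt)) · exp(−(x−vt)²/(4Dt)), with n_e·A the pore (flow) area.
Plume center vt = 0.49 × 9.5 = 4.655 m, so the well at 7.6 m is 2.945 m downgradient of the peak.
√(4πDt) = 3.785 m, giving peak height M/(n_e·A·√(4πDt)) = 0.24/(0.44 × 21 × 3.785) = 0.006862 kg/m³.
(x−vt)²/(4Dt) = (2.945)²/(4 × 0.12 × 9.5) = 1.902; exp(−1.902) = 0.1493.
C = 0.006862 × 0.1493 = 0.00102 kg/m³.

0.00102 kg/m³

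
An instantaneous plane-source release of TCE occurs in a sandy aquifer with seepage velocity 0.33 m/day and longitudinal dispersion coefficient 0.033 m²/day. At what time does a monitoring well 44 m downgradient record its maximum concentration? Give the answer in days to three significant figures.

For the 1D instantaneous-source solution, setting ∂C/∂t = 0 at fixed x gives v²t² + 2Dt − x² = 0, so t = (√(D² + v²x²) − D)/v².
√(D² + v²x²) = √(0.033² + 0.33² × 44²) = 14.52; v² = 0.1089.
t = (14.52 − 0.033)/0.1089 = 133 days (vs. the pure-advection estimate x/v = 133 d).

133 days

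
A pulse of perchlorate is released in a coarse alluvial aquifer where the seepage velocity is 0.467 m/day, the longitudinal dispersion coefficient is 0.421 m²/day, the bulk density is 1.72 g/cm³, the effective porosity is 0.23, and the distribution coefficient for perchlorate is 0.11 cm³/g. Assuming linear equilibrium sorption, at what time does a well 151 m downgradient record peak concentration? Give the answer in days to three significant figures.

586 days

Retardation factor R = 1 + ρ_b·K_d/n = 1 + 1.72 × 0.11/0.23 = 1.823.
Sorption retards both mechanisms: v_R = v/R = 0.2562 m/day, D_R = D/R = 0.2309 m²/day.
Peak time from v_R²t² + 2D_R t − x² = 0: t = (√(D_R² + v_R²x²) − D_R)/v_R².
√(D_R² + v_R²x²) = √(0.2309² + 0.2562² × 151²) = 38.69; v_R² = 0.06564.
t = (38.69 − 0.2309)/0.06564 = 586 days.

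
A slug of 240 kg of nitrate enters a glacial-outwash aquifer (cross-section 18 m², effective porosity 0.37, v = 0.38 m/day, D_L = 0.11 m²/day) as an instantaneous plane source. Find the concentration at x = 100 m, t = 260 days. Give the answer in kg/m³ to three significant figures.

For an instantaneous plane source, C(x,t) = M/(n_e·A·√(4πDt)) · exp(−(x−vt)²/(4Dt)), with n_e·A the pore (flow) area.
Plume center vt = 0.38 × 260 = 98.8 m, so the well at 100 m is 1.2 m downgradient of the peak.
√(4πDt) = 18.96 m, giving peak height M/(n_e·A·√(4πDt)) = 240/(0.37 × 18 × 18.96) = 1.901 kg/m³.
(x−vt)²/(4Dt) = (1.2)²/(4 × 0.11 × 260) = 0.01259; exp(−0.01259) = 0.9875.
C = 1.901 × 0.9875 = 1.88 kg/m³.

1.88 kg/m³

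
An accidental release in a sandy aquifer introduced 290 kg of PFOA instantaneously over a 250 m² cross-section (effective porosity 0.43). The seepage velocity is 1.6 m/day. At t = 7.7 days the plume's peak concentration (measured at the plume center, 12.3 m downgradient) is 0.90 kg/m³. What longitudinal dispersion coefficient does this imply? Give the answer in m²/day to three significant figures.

At the plume center C_max = M/(n_e·A·√(4πDt)), so D = M²/(4πt·(n_e·A·C_max)²).
n_e·A·C_max = 0.43 × 250 × 0.90 = 96.75 kg/m.
D = 290²/(4π × 7.7 × 96.75²) = 0.0929 m²/day.

0.0929 m²/day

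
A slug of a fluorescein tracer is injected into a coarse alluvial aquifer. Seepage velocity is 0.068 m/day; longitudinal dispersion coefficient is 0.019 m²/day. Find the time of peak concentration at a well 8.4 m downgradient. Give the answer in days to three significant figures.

For the 1D instantaneous-source solution, setting ∂C/∂t = 0 at fixed x gives v²t² + 2Dt − x² = 0, so t = (√(D² + v²x²) − D)/v².
√(D² + v²x²) = √(0.019² + 0.068² × 8.4²) = 0.5715; v² = 0.004624.
t = (0.5715 − 0.019)/0.004624 = 119 days (vs. the pure-advection estimate x/v = 124 d).

119 days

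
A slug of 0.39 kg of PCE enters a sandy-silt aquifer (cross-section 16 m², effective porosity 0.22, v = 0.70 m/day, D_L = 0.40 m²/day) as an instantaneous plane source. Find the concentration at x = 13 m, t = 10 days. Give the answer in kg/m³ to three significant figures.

0.00165 kg/m³

For an instantaneous plane source, C(x,t) = M/(n_e·A·√(4πDt)) · exp(−(x−vt)²/(4Dt)), with n_e·A the pore (flow) area.
Plume center vt = 0.70 × 10 = 7 m, so the well at 13 m is 6 m downgradient of the peak.
√(4πDt) = 7.090 m, giving peak height M/(n_e·A·√(4πDt)) = 0.39/(0.22 × 16 × 7.090) = 0.01563 kg/m³.
(x−vt)²/(4Dt) = (6)²/(4 × 0.40 × 10) = 2.250; exp(−2.250) = 0.1054.
C = 0.01563 × 0.1054 = 0.00165 kg/m³.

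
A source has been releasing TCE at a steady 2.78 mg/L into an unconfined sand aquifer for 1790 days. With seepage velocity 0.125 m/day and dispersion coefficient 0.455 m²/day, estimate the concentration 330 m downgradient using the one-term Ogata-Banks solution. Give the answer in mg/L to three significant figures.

0.0118 mg/L

For a continuous step input, C/C₀ ≈ ½·erfc((x−vt)/(2√(Dt))).
vt = 0.125 × 1790 = 223.75 m and 2√(Dt) = 2√(0.455 × 1790) = 57.08 m.
Argument (x−vt)/(2√(Dt)) = (330 − 223.75)/57.08 = 1.861; ½·erfc(1.861) = 0.004246.
C = 2.78 × 0.004246 = 0.0118 mg/L.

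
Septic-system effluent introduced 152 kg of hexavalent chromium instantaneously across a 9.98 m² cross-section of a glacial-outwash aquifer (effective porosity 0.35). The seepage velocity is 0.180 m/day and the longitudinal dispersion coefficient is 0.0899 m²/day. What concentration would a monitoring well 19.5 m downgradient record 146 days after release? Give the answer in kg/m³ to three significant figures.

For an instantaneous plane source, C(x,t) = M/(n_e·A·√(4πDt)) · exp(−(x−vt)²/(4Dt)), with n_e·A the pore (flow) area.
Plume center vt = 0.180 × 146 = 26.28 m, so the well at 19.5 m is 6.78 m upgradient of the peak.
√(4πDt) = 12.84 m, giving peak height M/(n_e·A·√(4πDt)) = 152/(0.35 × 9.98 × 12.84) = 3.389 kg/m³.
(x−vt)²/(4Dt) = (-6.78)²/(4 × 0.0899 × 146) = 0.8756; exp(−0.8756) = 0.4166.
C = 3.389 × 0.4166 = 1.41 kg/m³.

1.41 kg/m³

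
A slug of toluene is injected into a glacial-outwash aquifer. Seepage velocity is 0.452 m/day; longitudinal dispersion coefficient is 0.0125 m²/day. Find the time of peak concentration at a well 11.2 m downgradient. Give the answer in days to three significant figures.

For the 1D instantaneous-source solution, setting ∂C/∂t = 0 at fixed x gives v²t² + 2Dt − x² = 0, so t = (√(D² + v²x²) − D)/v².
√(D² + v²x²) = √(0.0125² + 0.452² × 11.2²) = 5.062; v² = 0.204304.
t = (5.062 − 0.0125)/0.204304 = 24.7 days (vs. the pure-advection estimate x/v = 24.8 d).

24.7 days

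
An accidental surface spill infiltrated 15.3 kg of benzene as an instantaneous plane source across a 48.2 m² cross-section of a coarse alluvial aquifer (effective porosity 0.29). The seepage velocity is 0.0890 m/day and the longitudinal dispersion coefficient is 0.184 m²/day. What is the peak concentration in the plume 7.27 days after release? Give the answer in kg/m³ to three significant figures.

The peak of an instantaneous 1D plume sits at x = vt; there the Gaussian factor is 1 and C_max = M/(n_e·A·√(4πDt)), where n_e·A is the pore area the mass is dissolved in.
√(4πDt) = √(4π × 0.184 × 7.27) = 4.100 m, so C_max = 15.3/(0.29 × 48.2 × 4.100) = 0.267 kg/m³.

0.267 kg/m³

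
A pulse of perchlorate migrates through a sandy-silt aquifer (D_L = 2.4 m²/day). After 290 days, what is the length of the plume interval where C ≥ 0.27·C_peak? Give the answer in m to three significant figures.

121 m

The plume is Gaussian with σ = √(2Dt) = √(2 × 2.4 × 290) = 37.31 m.
C/C_peak = exp(−Δx²/(2σ²)) = 0.27 ⇒ Δx = σ·√(−2 ln 0.27) = 37.31 × 1.618 = 60.37 m.
Width = 2Δx = 121 m.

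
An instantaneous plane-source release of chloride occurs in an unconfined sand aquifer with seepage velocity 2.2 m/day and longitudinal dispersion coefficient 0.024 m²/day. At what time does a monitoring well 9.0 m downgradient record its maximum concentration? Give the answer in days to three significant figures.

4.09 days

For the 1D instantaneous-source solution, setting ∂C/∂t = 0 at fixed x gives v²t² + 2Dt − x² = 0, so t = (√(D² + v²x²) − D)/v².
√(D² + v²x²) = √(0.024² + 2.2² × 9.0²) = 19.80; v² = 4.84.
t = (19.80 − 0.024)/4.84 = 4.09 days (vs. the pure-advection estimate x/v = 4.09 d).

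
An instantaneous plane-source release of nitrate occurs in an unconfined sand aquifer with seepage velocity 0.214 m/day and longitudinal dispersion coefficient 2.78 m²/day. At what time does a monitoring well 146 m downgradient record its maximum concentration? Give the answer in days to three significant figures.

624 days

For the 1D instantaneous-source solution, setting ∂C/∂t = 0 at fixed x gives v²t² + 2Dt − x² = 0, so t = (√(D² + v²x²) − D)/v².
√(D² + v²x²) = √(2.78² + 0.214² × 146²) = 31.37; v² = 0.045796.
t = (31.37 − 2.78)/0.045796 = 624 days (vs. the pure-advection estimate x/v = 682 d).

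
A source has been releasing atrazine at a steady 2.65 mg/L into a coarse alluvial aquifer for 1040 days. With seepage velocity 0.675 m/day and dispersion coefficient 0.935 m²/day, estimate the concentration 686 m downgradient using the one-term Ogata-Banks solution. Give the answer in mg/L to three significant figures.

1.70 mg/L

For a continuous step input, C/C₀ ≈ ½·erfc((x−vt)/(2√(Dt))).
vt = 0.675 × 1040 = 702 m and 2√(Dt) = 2√(0.935 × 1040) = 62.37 m.
Argument (x−vt)/(2√(Dt)) = (686 − 702)/62.37 = -0.2565; ½·erfc(-0.2565) = 0.6416.
C = 2.65 × 0.6416 = 1.70 mg/L.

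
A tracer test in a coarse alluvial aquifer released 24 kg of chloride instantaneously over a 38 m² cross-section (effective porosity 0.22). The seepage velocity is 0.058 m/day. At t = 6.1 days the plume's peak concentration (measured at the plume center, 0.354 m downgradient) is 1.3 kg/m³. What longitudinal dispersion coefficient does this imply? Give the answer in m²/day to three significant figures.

At the plume center C_max = M/(n_e·A·√(4πDt)), so D = M²/(4πt·(n_e·A·C_max)²).
n_e·A·C_max = 0.22 × 38 × 1.3 = 10.87 kg/m.
D = 24²/(4π × 6.1 × 10.87²) = 0.0636 m²/day.

0.0636 m²/day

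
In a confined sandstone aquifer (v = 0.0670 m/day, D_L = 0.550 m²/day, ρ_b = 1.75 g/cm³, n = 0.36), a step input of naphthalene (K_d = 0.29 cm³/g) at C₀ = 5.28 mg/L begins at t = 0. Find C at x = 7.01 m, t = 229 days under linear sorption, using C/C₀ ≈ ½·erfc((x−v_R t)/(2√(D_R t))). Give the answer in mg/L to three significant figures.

Retardation factor R = 1 + ρ_b·K_d/n = 1 + 1.75 × 0.29/0.36 = 2.410.
Sorption retards both mechanisms: v_R = v/R = 0.02780 m/day, D_R = D/R = 0.2282 m²/day.
v_R·t = 0.02780 × 229 = 6.3662 m; 2√(D_R t) = 14.46 m; argument = (7.01 − 6.3662)/14.46 = 0.04452.
C = C₀ × ½·erfc(0.04452) = 5.28 × 0.4749 = 2.51 mg/L.

2.51 mg/L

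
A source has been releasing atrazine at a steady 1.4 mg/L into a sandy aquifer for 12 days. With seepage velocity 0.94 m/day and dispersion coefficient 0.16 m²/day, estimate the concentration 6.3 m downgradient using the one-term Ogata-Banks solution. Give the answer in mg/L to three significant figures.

For a continuous step input, C/C₀ ≈ ½·erfc((x−vt)/(2√(Dt))).
vt = 0.94 × 12 = 11.28 m and 2√(Dt) = 2√(0.16 × 12) = 2.771 m.
Argument (x−vt)/(2√(Dt)) = (6.3 − 11.28)/2.771 = -1.797; ½·erfc(-1.797) = 0.9945.
C = 1.4 × 0.9945 = 1.39 mg/L.

1.39 mg/L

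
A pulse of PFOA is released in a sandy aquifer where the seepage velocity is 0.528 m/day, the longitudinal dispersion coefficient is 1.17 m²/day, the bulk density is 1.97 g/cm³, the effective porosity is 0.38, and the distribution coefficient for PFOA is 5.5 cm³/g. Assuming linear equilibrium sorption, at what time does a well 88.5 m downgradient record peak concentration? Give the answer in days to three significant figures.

Retardation factor R = 1 + ρ_b·K_d/n = 1 + 1.97 × 5.5/0.38 = 29.51.
Sorption retards both mechanisms: v_R = v/R = 0.01789 m/day, D_R = D/R = 0.03965 m²/day.
Peak time from v_R²t² + 2D_R t − x² = 0: t = (√(D_R² + v_R²x²) − D_R)/v_R².
√(D_R² + v_R²x²) = √(0.03965² + 0.01789² × 88.5²) = 1.584; v_R² = 0.0003201.
t = (1.584 − 0.03965)/0.0003201 = 4820 days.

4820 days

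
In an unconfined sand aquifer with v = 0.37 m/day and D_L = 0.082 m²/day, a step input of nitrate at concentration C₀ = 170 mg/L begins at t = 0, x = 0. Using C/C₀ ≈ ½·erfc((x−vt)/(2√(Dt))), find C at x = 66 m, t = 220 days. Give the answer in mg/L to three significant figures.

169 mg/L

For a continuous step input, C/C₀ ≈ ½·erfc((x−vt)/(2√(Dt))).
vt = 0.37 × 220 = 81.4 m and 2√(Dt) = 2√(0.082 × 220) = 8.495 m.
Argument (x−vt)/(2√(Dt)) = (66 − 81.4)/8.495 = -1.813; ½·erfc(-1.813) = 0.9948.
C = 170 × 0.9948 = 169 mg/L.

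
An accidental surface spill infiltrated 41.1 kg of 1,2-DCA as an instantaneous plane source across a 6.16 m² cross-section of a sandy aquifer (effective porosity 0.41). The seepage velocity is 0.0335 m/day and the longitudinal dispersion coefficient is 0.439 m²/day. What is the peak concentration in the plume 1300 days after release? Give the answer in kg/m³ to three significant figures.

The peak of an instantaneous 1D plume sits at x = vt; there the Gaussian factor is 1 and C_max = M/(n_e·A·√(4πDt)), where n_e·A is the pore area the mass is dissolved in.
√(4πDt) = √(4π × 0.439 × 1300) = 84.69 m, so C_max = 41.1/(0.41 × 6.16 × 84.69) = 0.192 kg/m³.

0.192 kg/m³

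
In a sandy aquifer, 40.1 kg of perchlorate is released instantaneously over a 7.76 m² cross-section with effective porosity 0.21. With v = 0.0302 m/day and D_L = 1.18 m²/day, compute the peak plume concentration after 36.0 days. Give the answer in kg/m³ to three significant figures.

1.07 kg/m³

The peak of an instantaneous 1D plume sits at x = vt; there the Gaussian factor is 1 and C_max = M/(n_e·A·√(4πDt)), where n_e·A is the pore area the mass is dissolved in.
√(4πDt) = √(4π × 1.18 × 36.0) = 23.10 m, so C_max = 40.1/(0.21 × 7.76 × 23.10) = 1.07 kg/m³.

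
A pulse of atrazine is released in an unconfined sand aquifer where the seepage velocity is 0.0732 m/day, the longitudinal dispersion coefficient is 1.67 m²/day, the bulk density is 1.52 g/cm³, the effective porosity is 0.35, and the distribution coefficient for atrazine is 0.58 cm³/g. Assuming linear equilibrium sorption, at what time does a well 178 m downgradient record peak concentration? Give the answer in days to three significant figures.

Retardation factor R = 1 + ρ_b·K_d/n = 1 + 1.52 × 0.58/0.35 = 3.519.
Sorption retards both mechanisms: v_R = v/R = 0.02080 m/day, D_R = D/R = 0.4746 m²/day.
Peak time from v_R²t² + 2D_R t − x² = 0: t = (√(D_R² + v_R²x²) − D_R)/v_R².
√(D_R² + v_R²x²) = √(0.4746² + 0.02080² × 178²) = 3.733; v_R² = 0.0004326.
t = (3.733 − 0.4746)/0.0004326 = 7530 days.

7530 days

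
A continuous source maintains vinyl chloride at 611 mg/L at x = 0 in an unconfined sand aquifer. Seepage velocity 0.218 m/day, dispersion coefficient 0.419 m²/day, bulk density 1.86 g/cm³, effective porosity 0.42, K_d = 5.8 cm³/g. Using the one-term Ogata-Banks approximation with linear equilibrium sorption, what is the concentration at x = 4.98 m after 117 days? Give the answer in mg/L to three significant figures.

10.9 mg/L

Retardation factor R = 1 + ρ_b·K_d/n = 1 + 1.86 × 5.8/0.42 = 26.69.
Sorption retards both mechanisms: v_R = v/R = 0.008168 m/day, D_R = D/R = 0.01570 m²/day.
v_R·t = 0.008168 × 117 = 0.955656 m; 2√(D_R t) = 2.711 m; argument = (4.98 − 0.955656)/2.711 = 1.484.
C = C₀ × ½·erfc(1.484) = 611 × 0.01792 = 10.9 mg/L.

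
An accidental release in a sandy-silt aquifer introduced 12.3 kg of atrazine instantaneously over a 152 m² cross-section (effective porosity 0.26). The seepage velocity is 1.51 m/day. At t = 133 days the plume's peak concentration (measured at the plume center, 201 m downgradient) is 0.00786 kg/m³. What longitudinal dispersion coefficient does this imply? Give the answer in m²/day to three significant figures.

At the plume center C_max = M/(n_e·A·√(4πDt)), so D = M²/(4πt·(n_e·A·C_max)²).
n_e·A·C_max = 0.26 × 152 × 0.00786 = 0.3106 kg/m.
D = 12.3²/(4π × 133 × 0.3106²) = 0.938 m²/day.

0.938 m²/day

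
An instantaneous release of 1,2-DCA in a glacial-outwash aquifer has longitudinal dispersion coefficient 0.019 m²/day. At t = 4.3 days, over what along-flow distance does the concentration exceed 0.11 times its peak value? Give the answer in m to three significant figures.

1.70 m

The plume is Gaussian with σ = √(2Dt) = √(2 × 0.019 × 4.3) = 0.4042 m.
C/C_peak = exp(−Δx²/(2σ²)) = 0.11 ⇒ Δx = σ·√(−2 ln 0.11) = 0.4042 × 2.101 = 0.8492 m.
Width = 2Δx = 1.70 m.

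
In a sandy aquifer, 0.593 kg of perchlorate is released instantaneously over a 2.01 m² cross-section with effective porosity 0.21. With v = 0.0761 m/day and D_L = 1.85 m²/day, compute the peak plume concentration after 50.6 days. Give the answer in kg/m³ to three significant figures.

0.0410 kg/m³

The peak of an instantaneous 1D plume sits at x = vt; there the Gaussian factor is 1 and C_max = M/(n_e·A·√(4πDt)), where n_e·A is the pore area the mass is dissolved in.
√(4πDt) = √(4π × 1.85 × 50.6) = 34.30 m, so C_max = 0.593/(0.21 × 2.01 × 34.30) = 0.0410 kg/m³.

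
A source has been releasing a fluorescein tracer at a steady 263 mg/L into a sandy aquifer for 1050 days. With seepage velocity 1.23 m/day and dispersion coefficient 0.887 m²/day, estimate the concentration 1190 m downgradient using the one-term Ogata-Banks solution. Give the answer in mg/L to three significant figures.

261 mg/L

For a continuous step input, C/C₀ ≈ ½·erfc((x−vt)/(2√(Dt))).
vt = 1.23 × 1050 = 1291.5 m and 2√(Dt) = 2√(0.887 × 1050) = 61.04 m.
Argument (x−vt)/(2√(Dt)) = (1190 − 1291.5)/61.04 = -1.663; ½·erfc(-1.663) = 0.9907.
C = 263 × 0.9907 = 261 mg/L.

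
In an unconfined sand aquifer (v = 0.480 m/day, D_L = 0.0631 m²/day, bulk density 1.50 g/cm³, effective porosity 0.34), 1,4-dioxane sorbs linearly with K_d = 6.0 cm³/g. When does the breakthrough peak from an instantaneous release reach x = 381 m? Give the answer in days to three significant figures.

Retardation factor R = 1 + ρ_b·K_d/n = 1 + 1.50 × 6.0/0.34 = 27.47.
Sorption retards both mechanisms: v_R = v/R = 0.01747 m/day, D_R = D/R = 0.002297 m²/day.
Peak time from v_R²t² + 2D_R t − x² = 0: t = (√(D_R² + v_R²x²) − D_R)/v_R².
√(D_R² + v_R²x²) = √(0.002297² + 0.01747² × 381²) = 6.656; v_R² = 0.0003052.
t = (6.656 − 0.002297)/0.0003052 = 21800 days.

21800 days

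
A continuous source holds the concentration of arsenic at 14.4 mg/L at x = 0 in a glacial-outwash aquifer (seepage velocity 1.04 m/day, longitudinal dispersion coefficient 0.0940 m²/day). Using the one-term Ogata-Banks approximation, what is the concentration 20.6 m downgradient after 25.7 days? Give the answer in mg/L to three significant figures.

14.4 mg/L

For a continuous step input, C/C₀ ≈ ½·erfc((x−vt)/(2√(Dt))).
vt = 1.04 × 25.7 = 26.728 m and 2√(Dt) = 2√(0.0940 × 25.7) = 3.109 m.
Argument (x−vt)/(2√(Dt)) = (20.6 − 26.728)/3.109 = -1.971; ½·erfc(-1.971) = 0.9973.
C = 14.4 × 0.9973 = 14.4 mg/L.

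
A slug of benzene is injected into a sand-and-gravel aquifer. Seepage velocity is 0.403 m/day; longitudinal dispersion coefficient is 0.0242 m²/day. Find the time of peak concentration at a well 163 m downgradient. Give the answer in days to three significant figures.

For the 1D instantaneous-source solution, setting ∂C/∂t = 0 at fixed x gives v²t² + 2Dt − x² = 0, so t = (√(D² + v²x²) − D)/v².
√(D² + v²x²) = √(0.0242² + 0.403² × 163²) = 65.69; v² = 0.162409.
t = (65.69 − 0.0242)/0.162409 = 404 days (vs. the pure-advection estimate x/v = 404 d).

404 days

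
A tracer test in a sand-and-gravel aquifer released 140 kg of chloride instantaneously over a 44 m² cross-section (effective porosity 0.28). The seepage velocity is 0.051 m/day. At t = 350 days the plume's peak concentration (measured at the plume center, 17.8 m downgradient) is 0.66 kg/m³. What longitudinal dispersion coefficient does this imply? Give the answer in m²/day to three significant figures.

0.0674 m²/day

At the plume center C_max = M/(n_e·A·√(4πDt)), so D = M²/(4πt·(n_e·A·C_max)²).
n_e·A·C_max = 0.28 × 44 × 0.66 = 8.131 kg/m.
D = 140²/(4π × 350 × 8.131²) = 0.0674 m²/day.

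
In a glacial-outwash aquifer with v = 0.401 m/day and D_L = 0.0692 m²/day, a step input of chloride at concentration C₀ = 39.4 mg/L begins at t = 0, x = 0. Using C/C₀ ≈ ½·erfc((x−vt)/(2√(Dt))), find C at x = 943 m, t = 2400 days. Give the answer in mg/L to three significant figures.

33.7 mg/L

For a continuous step input, C/C₀ ≈ ½·erfc((x−vt)/(2√(Dt))).
vt = 0.401 × 2400 = 962.4 m and 2√(Dt) = 2√(0.0692 × 2400) = 25.77 m.
Argument (x−vt)/(2√(Dt)) = (943 − 962.4)/25.77 = -0.7528; ½·erfc(-0.7528) = 0.8565.
C = 39.4 × 0.8565 = 33.7 mg/L.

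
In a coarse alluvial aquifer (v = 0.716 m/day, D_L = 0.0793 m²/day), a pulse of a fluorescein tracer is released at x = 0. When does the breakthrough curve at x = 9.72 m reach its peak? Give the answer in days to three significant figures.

13.4 days

For the 1D instantaneous-source solution, setting ∂C/∂t = 0 at fixed x gives v²t² + 2Dt − x² = 0, so t = (√(D² + v²x²) − D)/v².
√(D² + v²x²) = √(0.0793² + 0.716² × 9.72²) = 6.960; v² = 0.512656.
t = (6.960 − 0.0793)/0.512656 = 13.4 days (vs. the pure-advection estimate x/v = 13.6 d).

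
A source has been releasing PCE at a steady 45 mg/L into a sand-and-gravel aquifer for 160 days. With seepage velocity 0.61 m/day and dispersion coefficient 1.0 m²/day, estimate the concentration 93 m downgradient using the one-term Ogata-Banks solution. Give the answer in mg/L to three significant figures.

27.1 mg/L

For a continuous step input, C/C₀ ≈ ½·erfc((x−vt)/(2√(Dt))).
vt = 0.61 × 160 = 97.6 m and 2√(Dt) = 2√(1.0 × 160) = 25.30 m.
Argument (x−vt)/(2√(Dt)) = (93 − 97.6)/25.30 = -0.1818; ½·erfc(-0.1818) = 0.6015.
C = 45 × 0.6015 = 27.1 mg/L.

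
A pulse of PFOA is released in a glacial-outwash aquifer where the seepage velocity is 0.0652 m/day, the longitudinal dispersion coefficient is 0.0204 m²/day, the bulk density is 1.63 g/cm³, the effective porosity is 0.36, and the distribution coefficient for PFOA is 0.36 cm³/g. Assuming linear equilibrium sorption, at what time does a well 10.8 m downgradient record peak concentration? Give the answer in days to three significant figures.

Retardation factor R = 1 + ρ_b·K_d/n = 1 + 1.63 × 0.36/0.36 = 2.630.
Sorption retards both mechanisms: v_R = v/R = 0.02479 m/day, D_R = D/R = 0.007757 m²/day.
Peak time from v_R²t² + 2D_R t − x² = 0: t = (√(D_R² + v_R²x²) − D_R)/v_R².
√(D_R² + v_R²x²) = √(0.007757² + 0.02479² × 10.8²) = 0.2678; v_R² = 0.0006145.
t = (0.2678 − 0.007757)/0.0006145 = 423 days.

423 days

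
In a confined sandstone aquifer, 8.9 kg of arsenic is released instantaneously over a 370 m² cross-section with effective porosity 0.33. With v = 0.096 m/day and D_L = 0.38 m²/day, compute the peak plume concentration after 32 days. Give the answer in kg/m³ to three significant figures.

0.00590 kg/m³

The peak of an instantaneous 1D plume sits at x = vt; there the Gaussian factor is 1 and C_max = M/(n_e·A·√(4πDt)), where n_e·A is the pore area the mass is dissolved in.
√(4πDt) = √(4π × 0.38 × 32) = 12.36 m, so C_max = 8.9/(0.33 × 370 × 12.36) = 0.00590 kg/m³.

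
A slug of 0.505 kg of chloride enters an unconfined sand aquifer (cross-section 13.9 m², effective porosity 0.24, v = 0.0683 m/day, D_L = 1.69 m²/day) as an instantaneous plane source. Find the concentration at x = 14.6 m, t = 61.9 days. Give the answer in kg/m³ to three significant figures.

For an instantaneous plane source, C(x,t) = M/(n_e·A·√(4πDt)) · exp(−(x−vt)²/(4Dt)), with n_e·A the pore (flow) area.
Plume center vt = 0.0683 × 61.9 = 4.22777 m, so the well at 14.6 m is 10.37223 m downgradient of the peak.
√(4πDt) = 36.26 m, giving peak height M/(n_e·A·√(4πDt)) = 0.505/(0.24 × 13.9 × 36.26) = 0.004175 kg/m³.
(x−vt)²/(4Dt) = (10.37223)²/(4 × 1.69 × 61.9) = 0.2571; exp(−0.2571) = 0.7733.
C = 0.004175 × 0.7733 = 0.00323 kg/m³.

0.00323 kg/m³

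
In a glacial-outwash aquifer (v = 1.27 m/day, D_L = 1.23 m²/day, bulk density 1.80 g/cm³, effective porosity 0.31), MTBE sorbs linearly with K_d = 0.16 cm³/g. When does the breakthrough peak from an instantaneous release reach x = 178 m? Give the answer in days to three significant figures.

269 days

Retardation factor R = 1 + ρ_b·K_d/n = 1 + 1.80 × 0.16/0.31 = 1.929.
Sorption retards both mechanisms: v_R = v/R = 0.6584 m/day, D_R = D/R = 0.6376 m²/day.
Peak time from v_R²t² + 2D_R t − x² = 0: t = (√(D_R² + v_R²x²) − D_R)/v_R².
√(D_R² + v_R²x²) = √(0.6376² + 0.6584² × 178²) = 117.2; v_R² = 0.4335.
t = (117.2 − 0.6376)/0.4335 = 269 days.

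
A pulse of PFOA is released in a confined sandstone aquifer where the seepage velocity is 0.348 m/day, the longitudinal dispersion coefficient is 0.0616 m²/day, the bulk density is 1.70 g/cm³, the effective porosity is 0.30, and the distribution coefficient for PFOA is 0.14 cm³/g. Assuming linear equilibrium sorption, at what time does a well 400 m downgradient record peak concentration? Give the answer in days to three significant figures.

Retardation factor R = 1 + ρ_b·K_d/n = 1 + 1.70 × 0.14/0.30 = 1.793.
Sorption retards both mechanisms: v_R = v/R = 0.1941 m/day, D_R = D/R = 0.03436 m²/day.
Peak time from v_R²t² + 2D_R t − x² = 0: t = (√(D_R² + v_R²x²) − D_R)/v_R².
√(D_R² + v_R²x²) = √(0.03436² + 0.1941² × 400²) = 77.64; v_R² = 0.03767.
t = (77.64 − 0.03436)/0.03767 = 2060 days.

2060 days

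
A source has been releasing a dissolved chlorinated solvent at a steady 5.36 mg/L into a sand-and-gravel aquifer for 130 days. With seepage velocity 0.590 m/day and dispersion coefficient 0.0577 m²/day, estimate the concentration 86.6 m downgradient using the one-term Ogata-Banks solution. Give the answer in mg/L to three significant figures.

For a continuous step input, C/C₀ ≈ ½·erfc((x−vt)/(2√(Dt))).
vt = 0.590 × 130 = 76.7 m and 2√(Dt) = 2√(0.0577 × 130) = 5.478 m.
Argument (x−vt)/(2√(Dt)) = (86.6 − 76.7)/5.478 = 1.807; ½·erfc(1.807) = 0.005302.
C = 5.36 × 0.005302 = 0.0284 mg/L.

0.0284 mg/L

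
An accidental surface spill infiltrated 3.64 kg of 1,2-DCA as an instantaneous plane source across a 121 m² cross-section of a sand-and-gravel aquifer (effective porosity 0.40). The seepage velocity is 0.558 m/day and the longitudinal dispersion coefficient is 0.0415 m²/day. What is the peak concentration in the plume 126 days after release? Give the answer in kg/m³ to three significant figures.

The peak of an instantaneous 1D plume sits at x = vt; there the Gaussian factor is 1 and C_max = M/(n_e·A·√(4πDt)), where n_e·A is the pore area the mass is dissolved in.
√(4πDt) = √(4π × 0.0415 × 126) = 8.106 m, so C_max = 3.64/(0.40 × 121 × 8.106) = 0.00928 kg/m³.

0.00928 kg/m³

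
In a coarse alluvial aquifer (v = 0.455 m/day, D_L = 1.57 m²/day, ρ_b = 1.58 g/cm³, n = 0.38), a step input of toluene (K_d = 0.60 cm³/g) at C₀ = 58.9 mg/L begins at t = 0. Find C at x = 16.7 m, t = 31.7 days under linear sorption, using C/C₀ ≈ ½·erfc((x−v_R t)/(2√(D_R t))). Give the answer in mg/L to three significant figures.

Retardation factor R = 1 + ρ_b·K_d/n = 1 + 1.58 × 0.60/0.38 = 3.495.
Sorption retards both mechanisms: v_R = v/R = 0.1302 m/day, D_R = D/R = 0.4492 m²/day.
v_R·t = 0.1302 × 31.7 = 4.12734 m; 2√(D_R t) = 7.547 m; argument = (16.7 − 4.12734)/7.547 = 1.666.
C = C₀ × ½·erfc(1.666) = 58.9 × 0.009234 = 0.544 mg/L.

0.544 mg/L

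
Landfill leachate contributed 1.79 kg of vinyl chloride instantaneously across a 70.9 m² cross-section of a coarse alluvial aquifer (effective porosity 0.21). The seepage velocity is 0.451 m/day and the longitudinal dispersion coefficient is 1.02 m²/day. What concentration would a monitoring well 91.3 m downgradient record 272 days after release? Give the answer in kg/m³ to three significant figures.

For an instantaneous plane source, C(x,t) = M/(n_e·A·√(4πDt)) · exp(−(x−vt)²/(4Dt)), with n_e·A the pore (flow) area.
Plume center vt = 0.451 × 272 = 122.672 m, so the well at 91.3 m is 31.372 m upgradient of the peak.
√(4πDt) = 59.05 m, giving peak height M/(n_e·A·√(4πDt)) = 1.79/(0.21 × 70.9 × 59.05) = 0.002036 kg/m³.
(x−vt)²/(4Dt) = (-31.372)²/(4 × 1.02 × 272) = 0.8869; exp(−0.8869) = 0.4119.
C = 0.002036 × 0.4119 = 0.000839 kg/m³.

0.000839 kg/m³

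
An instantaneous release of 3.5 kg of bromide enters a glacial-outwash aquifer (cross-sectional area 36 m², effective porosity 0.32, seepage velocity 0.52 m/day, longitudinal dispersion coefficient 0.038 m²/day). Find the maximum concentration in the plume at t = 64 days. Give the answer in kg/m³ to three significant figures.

0.0550 kg/m³

The peak of an instantaneous 1D plume sits at x = vt; there the Gaussian factor is 1 and C_max = M/(n_e·A·√(4πDt)), where n_e·A is the pore area the mass is dissolved in.
√(4πDt) = √(4π × 0.038 × 64) = 5.528 m, so C_max = 3.5/(0.32 × 36 × 5.528) = 0.0550 kg/m³.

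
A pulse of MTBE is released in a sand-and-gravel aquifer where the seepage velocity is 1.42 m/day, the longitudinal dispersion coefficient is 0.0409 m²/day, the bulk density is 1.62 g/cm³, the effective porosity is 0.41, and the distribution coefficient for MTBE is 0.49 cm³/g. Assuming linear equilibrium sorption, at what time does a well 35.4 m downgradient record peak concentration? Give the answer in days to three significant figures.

Retardation factor R = 1 + ρ_b·K_d/n = 1 + 1.62 × 0.49/0.41 = 2.936.
Sorption retards both mechanisms: v_R = v/R = 0.4837 m/day, D_R = D/R = 0.01393 m²/day.
Peak time from v_R²t² + 2D_R t − x² = 0: t = (√(D_R² + v_R²x²) − D_R)/v_R².
√(D_R² + v_R²x²) = √(0.01393² + 0.4837² × 35.4²) = 17.12; v_R² = 0.2340.
t = (17.12 − 0.01393)/0.2340 = 73.1 days.

73.1 days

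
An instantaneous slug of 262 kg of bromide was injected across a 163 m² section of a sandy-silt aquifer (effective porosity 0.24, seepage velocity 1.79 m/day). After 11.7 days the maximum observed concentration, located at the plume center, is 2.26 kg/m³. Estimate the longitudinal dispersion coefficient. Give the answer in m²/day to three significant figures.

0.0597 m²/day

At the plume center C_max = M/(n_e·A·√(4πDt)), so D = M²/(4πt·(n_e·A·C_max)²).
n_e·A·C_max = 0.24 × 163 × 2.26 = 88.41 kg/m.
D = 262²/(4π × 11.7 × 88.41²) = 0.0597 m²/day.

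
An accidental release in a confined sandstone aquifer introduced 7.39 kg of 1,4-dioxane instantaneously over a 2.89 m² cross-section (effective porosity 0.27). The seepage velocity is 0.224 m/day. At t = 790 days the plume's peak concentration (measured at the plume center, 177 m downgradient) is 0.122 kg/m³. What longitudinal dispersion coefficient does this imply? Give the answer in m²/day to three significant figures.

At the plume center C_max = M/(n_e·A·√(4πDt)), so D = M²/(4πt·(n_e·A·C_max)²).
n_e·A·C_max = 0.27 × 2.89 × 0.122 = 0.09520 kg/m.
D = 7.39²/(4π × 790 × 0.09520²) = 0.607 m²/day.

0.607 m²/day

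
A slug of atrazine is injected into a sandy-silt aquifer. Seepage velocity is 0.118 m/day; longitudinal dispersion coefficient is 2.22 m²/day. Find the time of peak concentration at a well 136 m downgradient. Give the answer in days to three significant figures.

1000 days

For the 1D instantaneous-source solution, setting ∂C/∂t = 0 at fixed x gives v²t² + 2Dt − x² = 0, so t = (√(D² + v²x²) − D)/v².
√(D² + v²x²) = √(2.22² + 0.118² × 136²) = 16.20; v² = 0.013924.
t = (16.20 − 2.22)/0.013924 = 1000 days (vs. the pure-advection estimate x/v = 1150 d).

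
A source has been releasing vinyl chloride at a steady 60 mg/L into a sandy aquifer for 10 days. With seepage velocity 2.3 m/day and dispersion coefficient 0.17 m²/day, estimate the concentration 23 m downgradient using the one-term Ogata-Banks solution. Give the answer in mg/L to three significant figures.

For a continuous step input, C/C₀ ≈ ½·erfc((x−vt)/(2√(Dt))).
vt = 2.3 × 10 = 23 m and 2√(Dt) = 2√(0.17 × 10) = 2.608 m.
Argument (x−vt)/(2√(Dt)) = (23 − 23)/2.608 = 0; ½·erfc(0) = 0.5000.
C = 60 × 0.5000 = 30.0 mg/L.

30.0 mg/L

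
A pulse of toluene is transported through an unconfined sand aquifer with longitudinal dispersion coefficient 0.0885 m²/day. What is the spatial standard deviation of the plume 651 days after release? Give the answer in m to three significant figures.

Dispersive spreading gives a Gaussian with σ² = 2Dt; advection only shifts the center.
σ = √(2 × 0.0885 × 651) = 10.7 m.

10.7 m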